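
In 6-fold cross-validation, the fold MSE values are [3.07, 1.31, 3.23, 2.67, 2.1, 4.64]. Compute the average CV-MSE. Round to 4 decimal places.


Add all fold MSEs: 17.0200.
Divide by k = 6: 17.0200/6 = 2.8367.

2.8367


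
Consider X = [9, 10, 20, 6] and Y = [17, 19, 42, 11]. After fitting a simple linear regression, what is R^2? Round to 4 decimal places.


After computing the OLS fit (b0=-2.9165, b1=2.2370):
SSres = 0.5282, SStot = 554.7500.
R^2 = 1 - 0.5282/554.7500 = 0.9990.

0.9990


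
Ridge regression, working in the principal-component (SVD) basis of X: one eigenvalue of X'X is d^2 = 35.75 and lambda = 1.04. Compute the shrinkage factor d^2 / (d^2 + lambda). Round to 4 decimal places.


d^2 + lambda = 35.75 + 1.04 = 36.7900.
Shrinkage factor = 35.75/36.7900 = 0.9717.

0.9717


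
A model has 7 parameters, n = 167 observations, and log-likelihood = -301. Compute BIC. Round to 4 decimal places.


Compute k*ln(n) = 7*ln(167) = 7*5.117994 = 35.825958.
Then -2*loglik = 602.
BIC = 35.825958 + 602 = 637.825958, which rounds to 637.8260.

637.8260


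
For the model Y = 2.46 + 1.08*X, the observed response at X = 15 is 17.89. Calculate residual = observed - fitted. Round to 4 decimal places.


Compute yhat = 2.46 + (1.08)(15) = 18.6600.
Residual = actual - predicted = 17.89 - 18.6600 = -0.7700.

-0.7700


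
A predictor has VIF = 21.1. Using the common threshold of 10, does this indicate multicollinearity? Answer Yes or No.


Check: VIF = 21.1 vs threshold = 10.
Since 21.1 >= 10, the answer is Yes.

Yes


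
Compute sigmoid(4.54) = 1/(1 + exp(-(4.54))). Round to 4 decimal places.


exp(-4.5400) = 0.0107.
1 + exp(-z) = 1.0107.
sigmoid = 1/1.0107 = 0.9894.

0.9894


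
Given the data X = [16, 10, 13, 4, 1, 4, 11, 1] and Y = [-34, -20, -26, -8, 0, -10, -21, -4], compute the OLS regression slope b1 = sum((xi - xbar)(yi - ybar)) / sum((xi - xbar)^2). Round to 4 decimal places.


Calculate xbar = 7.5000, ybar = -15.3750.
S_xx = 230.0000, S_xy = -466.5000.
Using b1 = S_xy / S_xx = -466.5000 / 230.0000, we get b1 = -2.0283.

-2.0283


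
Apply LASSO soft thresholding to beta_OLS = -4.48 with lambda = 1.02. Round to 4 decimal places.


Absolute value: |-4.48| = 4.48.
Compare to lambda = 1.02.
Since |beta| > lambda, coefficient = sign(beta)*(|beta| - lambda) = -3.4600.

-3.4600


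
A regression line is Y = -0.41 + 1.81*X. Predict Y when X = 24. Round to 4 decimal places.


Predicted value:
Y = -0.41 + (1.81)(24) = -0.41 + 43.4400 = 43.0300.

43.0300


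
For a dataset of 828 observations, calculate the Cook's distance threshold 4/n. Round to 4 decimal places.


Using the rule of thumb:
Threshold = 4 / 828 = 0.0048.

0.0048


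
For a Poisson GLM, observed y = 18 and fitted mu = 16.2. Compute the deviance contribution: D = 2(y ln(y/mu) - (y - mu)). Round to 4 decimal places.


y/mu = 18/16.2 = 1.111111 (approx.), and ln(18/16.2) = 0.105361.
y * ln(y/mu) = 18 * 0.105361 = 1.896498.
y - mu = 1.8.
D = 2 * (1.896498 - 1.8) = 0.192996, which rounds to 0.1930.

0.1930


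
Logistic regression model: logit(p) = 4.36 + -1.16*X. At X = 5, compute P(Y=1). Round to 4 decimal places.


Compute z = 4.36 + (-1.16)(5) = -1.4400.
exp(-z) = 4.2207.
P = 1/(1 + 4.2207) = 0.1915.

0.1915


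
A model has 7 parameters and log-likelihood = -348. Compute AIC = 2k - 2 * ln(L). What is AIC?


Compute:
2k = 2*7 = 14.
-2*loglik = -2*(-348) = 696.
AIC = 14 + 696 = 710.

710


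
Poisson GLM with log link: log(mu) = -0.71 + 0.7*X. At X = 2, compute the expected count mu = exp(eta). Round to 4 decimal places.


Compute eta = -0.71 + 0.7 * 2 = 0.6900.
Apply inverse link: mu = e^0.6900 = 1.9937.

1.9937


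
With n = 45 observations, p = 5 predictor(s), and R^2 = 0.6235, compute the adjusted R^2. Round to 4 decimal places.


Adjusted R^2 = 1 - (1 - R^2) * (n-1)/(n-p-1).
(1 - R^2) = 0.3765.
(n-1)/(n-p-1) = 44/39.
(1 - R^2) * (n-1) = 0.3765 * 44 = 16.5660.
Divide by (n-p-1): 16.5660 / 39 = 0.4248.
Adj R^2 = 1 - 0.4248 = 0.5752.

0.5752


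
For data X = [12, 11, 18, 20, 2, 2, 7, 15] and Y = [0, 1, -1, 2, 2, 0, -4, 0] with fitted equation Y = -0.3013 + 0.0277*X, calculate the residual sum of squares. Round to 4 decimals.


For each point, residual = actual - predicted.
Residuals: [-0.0311, 0.9966, -1.1973, 1.7473, 2.2459, 0.2459, -3.8926, -0.1142].
Sum of squared residuals = 25.7507.

25.7507


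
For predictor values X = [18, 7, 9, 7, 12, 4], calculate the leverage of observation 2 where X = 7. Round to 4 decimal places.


n = 6, xbar = 9.5000.
SXX = sum((xi - xbar)^2) = 121.5000.
h = 1/6 + (7 - 9.5000)^2 / 121.5000 = 0.2181.

0.2181


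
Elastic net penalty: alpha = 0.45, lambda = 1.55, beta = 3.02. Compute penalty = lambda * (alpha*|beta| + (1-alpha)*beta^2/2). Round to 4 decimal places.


alpha * |beta| = 0.45 * 3.02 = 1.3590.
(1-alpha) * beta^2/2 = 0.55 * 9.1204/2 = 2.5081.
Total = 1.55 * (1.3590 + 2.5081) = 5.9940.

5.9940


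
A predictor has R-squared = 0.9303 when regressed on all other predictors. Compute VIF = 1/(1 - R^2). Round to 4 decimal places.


Denominator: 1 - 0.9303 = 0.0697.
VIF = 1 / 0.0697 = 14.3472.

14.3472


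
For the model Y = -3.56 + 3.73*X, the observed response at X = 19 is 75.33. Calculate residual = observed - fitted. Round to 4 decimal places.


Compute yhat = -3.56 + (3.73)(19) = 67.3100.
Residual = actual - predicted = 75.33 - 67.3100 = 8.0200.

8.0200


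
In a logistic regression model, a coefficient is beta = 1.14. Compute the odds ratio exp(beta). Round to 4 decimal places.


Odds ratio = exp(beta) = exp(1.14).
= 3.1268.

3.1268


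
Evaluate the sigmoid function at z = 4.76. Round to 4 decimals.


exp(-4.7600) = 0.0086.
1 + exp(-z) = 1.0086.
sigmoid = 1/1.0086 = 0.9915.

0.9915


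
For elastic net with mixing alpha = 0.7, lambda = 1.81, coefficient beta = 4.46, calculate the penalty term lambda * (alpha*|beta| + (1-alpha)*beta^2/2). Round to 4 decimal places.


alpha * |beta| = 0.7 * 4.46 = 3.1220.
(1-alpha) * beta^2/2 = 0.3 * 19.8916/2 = 2.9837.
Total = 1.81 * (3.1220 + 2.9837) = 11.0514.

11.0514


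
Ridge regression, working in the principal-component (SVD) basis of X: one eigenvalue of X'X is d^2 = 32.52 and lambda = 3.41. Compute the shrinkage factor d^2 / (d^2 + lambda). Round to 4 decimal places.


d^2 + lambda = 32.52 + 3.41 = 35.9300.
Shrinkage factor = 32.52/35.9300 = 0.9051.

0.9051


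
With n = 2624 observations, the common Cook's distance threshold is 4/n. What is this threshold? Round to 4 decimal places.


The threshold is 4/n.
4/2624 = 0.0015.

0.0015


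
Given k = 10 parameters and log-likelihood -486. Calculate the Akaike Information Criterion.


AIC = 2*10 - 2*(-486).
= 20 + 972 = 992.

992


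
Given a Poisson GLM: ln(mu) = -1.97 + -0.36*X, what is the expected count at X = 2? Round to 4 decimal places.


Compute eta = -1.97 + -0.36 * 2 = -2.6900.
Apply inverse link: mu = e^-2.6900 = 0.0679.

0.0679


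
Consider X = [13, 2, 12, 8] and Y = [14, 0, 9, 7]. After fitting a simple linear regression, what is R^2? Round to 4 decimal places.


Fit the OLS line: b0 = -2.2742, b1 = 1.1171.
SSres = 7.7258.
SStot = 101.0000.
R^2 = 1 - 7.7258/101.0000 = 0.9235.

0.9235


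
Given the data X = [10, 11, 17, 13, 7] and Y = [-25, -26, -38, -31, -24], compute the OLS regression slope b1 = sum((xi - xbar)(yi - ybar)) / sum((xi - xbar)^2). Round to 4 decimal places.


The sample means are xbar = 11.6000 and ybar = -28.8000.
Compute S_xx = 55.2000 and S_xy = -82.6000.
Slope b1 = S_xy / S_xx = -82.6000 / 55.2000 = -1.4964.

-1.4964


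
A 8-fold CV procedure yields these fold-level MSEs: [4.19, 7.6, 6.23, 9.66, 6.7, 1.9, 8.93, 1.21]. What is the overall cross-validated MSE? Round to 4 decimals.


Sum of fold MSEs = 46.4200.
Average = 46.4200 / 8 = 5.8025.

5.8025


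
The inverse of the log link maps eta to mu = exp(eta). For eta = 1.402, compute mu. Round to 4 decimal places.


Apply the inverse link:
mu = e^1.402 = 4.0633.

4.0633


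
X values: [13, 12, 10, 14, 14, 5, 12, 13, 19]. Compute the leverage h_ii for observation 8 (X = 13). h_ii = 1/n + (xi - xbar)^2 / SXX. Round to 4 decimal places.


Mean of X: xbar = 12.4444.
SXX = 110.2222.
For X = 13: h = 1/9 + (13 - 12.4444)^2/110.2222 = 0.1139.

0.1139


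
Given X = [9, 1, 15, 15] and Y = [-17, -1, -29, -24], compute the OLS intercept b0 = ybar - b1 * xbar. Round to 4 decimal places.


First find the slope: b1 = -1.8106.
Means: xbar = 10.0000, ybar = -17.7500.
b0 = ybar - b1 * xbar = -17.7500 - -1.8106 * 10.0000 = 0.3561.

0.3561


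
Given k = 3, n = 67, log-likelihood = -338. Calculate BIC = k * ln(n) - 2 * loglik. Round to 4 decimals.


Compute k*ln(n) = 3*ln(67) = 3*4.204693 = 12.614079.
Then -2*loglik = 676.
BIC = 12.614079 + 676 = 688.614079, which rounds to 688.6141.

688.6141


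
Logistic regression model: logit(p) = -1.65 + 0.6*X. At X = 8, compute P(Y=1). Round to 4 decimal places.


z = -1.65 + 0.6 * 8 = 3.1500.
Sigmoid: P = 1 / (1 + exp(-3.1500)) = 0.9589.

0.9589


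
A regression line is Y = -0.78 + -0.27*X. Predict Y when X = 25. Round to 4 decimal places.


Plug X = 25 into Y = -0.78 + -0.27*X:
Y = -0.78 + -6.7500 = -7.5300.

-7.5300


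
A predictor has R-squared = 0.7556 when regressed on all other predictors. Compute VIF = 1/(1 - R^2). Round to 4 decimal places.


VIF = 1 / (1 - 0.7556).
= 1 / 0.2444 = 4.0917.

4.0917


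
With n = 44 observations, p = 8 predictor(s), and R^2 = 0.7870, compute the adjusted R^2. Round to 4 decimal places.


Using the formula:
(1 - 0.7870) = 0.2130.
Multiply by 43/35: 0.2130 * 43 = 9.1590, then 9.1590 / 35 = 0.2617.
Adj R^2 = 1 - 0.2617 = 0.7383.

0.7383


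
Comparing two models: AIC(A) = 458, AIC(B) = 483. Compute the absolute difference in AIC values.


|AIC_A - AIC_B| = |458 - 483| = 25.
Model A is preferred (lower AIC).

25


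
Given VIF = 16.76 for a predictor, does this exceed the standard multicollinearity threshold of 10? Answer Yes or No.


The threshold is 10.
VIF = 16.76 is >= 10.
Multicollinearity indication: Yes.

Yes


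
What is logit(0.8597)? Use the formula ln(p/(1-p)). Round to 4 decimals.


1 - p = 0.1403.
p/(1-p) = 6.1276.
logit = ln(6.1276) = 1.8128.

1.8128


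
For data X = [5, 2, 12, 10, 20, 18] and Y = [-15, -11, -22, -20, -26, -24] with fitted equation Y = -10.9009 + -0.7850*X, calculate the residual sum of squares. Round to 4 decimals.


Predicted values from Y = -10.9009 + -0.7850*X.
Residuals: [-0.1741, 1.4709, -1.6791, -1.2491, 0.6009, 1.0309].
SSres = 7.9973.

7.9973


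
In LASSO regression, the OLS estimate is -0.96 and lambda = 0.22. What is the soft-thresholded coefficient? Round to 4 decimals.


Check: |-0.96| = 0.96 vs lambda = 0.22.
Since |beta| > lambda, coefficient = sign(beta)*(|beta| - lambda) = -0.7400.
Soft-thresholded coefficient = -0.7400.

-0.7400


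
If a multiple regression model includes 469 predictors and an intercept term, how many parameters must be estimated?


Each predictor gets one coefficient, plus one intercept.
Total parameters = 469 + 1 = 470.

470


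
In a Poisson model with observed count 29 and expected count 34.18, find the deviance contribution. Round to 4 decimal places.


y/mu = 29/34.18 = 0.848449 (approx.), and ln(29/34.18) = -0.164345.
y * ln(y/mu) = 29 * -0.164345 = -4.766005.
y - mu = -5.18.
D = 2 * (-4.766005 - -5.18) = 0.827990, which rounds to 0.8280.

0.8280


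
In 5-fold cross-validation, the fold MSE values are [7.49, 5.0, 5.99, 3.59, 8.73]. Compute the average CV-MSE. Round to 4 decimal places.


Add all fold MSEs: 30.8000.
Divide by k = 5: 30.8000/5 = 6.1600.

6.1600


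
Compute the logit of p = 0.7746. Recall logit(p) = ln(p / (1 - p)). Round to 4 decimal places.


The odds are p/(1-p) = 0.7746 / 0.2254 = 3.4366.
logit(p) = ln(3.4366) = 1.2345.

1.2345


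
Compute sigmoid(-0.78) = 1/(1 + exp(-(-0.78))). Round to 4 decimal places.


Compute exp(0.7800) = 2.1815.
Sigmoid = 1 / (1 + 2.1815) = 1 / 3.1815 = 0.3143.

0.3143


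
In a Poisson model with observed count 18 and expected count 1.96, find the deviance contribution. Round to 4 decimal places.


Compute y*ln(y/mu) = 18*ln(18/1.96) = 18*2.217427 = 39.913686.
y - mu = 16.04.
D = 2*(39.913686 - (16.04)) = 47.747372, which rounds to 47.7474.

47.7474


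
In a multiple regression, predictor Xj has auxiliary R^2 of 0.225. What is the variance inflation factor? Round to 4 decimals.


VIF = 1 / (1 - 0.225).
= 1 / 0.775 = 1.2903.

1.2903


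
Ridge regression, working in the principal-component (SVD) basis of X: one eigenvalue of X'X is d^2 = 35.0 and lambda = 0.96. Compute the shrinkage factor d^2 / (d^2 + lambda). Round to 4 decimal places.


d^2 + lambda = 35.0 + 0.96 = 35.9600.
Shrinkage factor = 35.0/35.9600 = 0.9733.

0.9733


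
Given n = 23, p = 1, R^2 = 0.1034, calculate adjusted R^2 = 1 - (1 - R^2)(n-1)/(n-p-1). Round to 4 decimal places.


Adjusted R^2 = 1 - (1 - R^2) * (n-1)/(n-p-1).
(1 - R^2) = 0.8966.
(n-1)/(n-p-1) = 22/21.
(1 - R^2) * (n-1) = 0.8966 * 22 = 19.7252.
Divide by (n-p-1): 19.7252 / 21 = 0.9393.
Adj R^2 = 1 - 0.9393 = 0.0607.

0.0607


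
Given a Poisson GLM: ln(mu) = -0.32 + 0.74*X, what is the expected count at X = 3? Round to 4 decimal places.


eta = -0.32 + 0.74 * 3 = 1.9000.
mu = exp(1.9000) = 6.6859.

6.6859


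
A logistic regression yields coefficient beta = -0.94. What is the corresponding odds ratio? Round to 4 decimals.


The odds ratio is computed as:
OR = e^(-0.94) = 0.3906.

0.3906


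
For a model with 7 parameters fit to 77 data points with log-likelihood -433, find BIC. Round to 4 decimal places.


ln(77) = 4.343805.
k * ln(n) = 7 * 4.343805 = 30.406635.
-2L = 866.
BIC = 30.406635 + 866 = 896.406635, which rounds to 896.4066.

896.4066


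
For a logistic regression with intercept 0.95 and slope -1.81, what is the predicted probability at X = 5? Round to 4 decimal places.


Linear predictor: z = 0.95 + -1.81 * 5 = -8.1000.
P = 1/(1 + exp(8.1000)) = 1/(1 + 3294.4681) = 0.0003.

0.0003


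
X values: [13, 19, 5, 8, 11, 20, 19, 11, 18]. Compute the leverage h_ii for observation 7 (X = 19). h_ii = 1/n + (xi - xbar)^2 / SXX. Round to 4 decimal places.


n = 9, xbar = 13.7778.
SXX = sum((xi - xbar)^2) = 237.5556.
h = 1/9 + (19 - 13.7778)^2 / 237.5556 = 0.2259.

0.2259


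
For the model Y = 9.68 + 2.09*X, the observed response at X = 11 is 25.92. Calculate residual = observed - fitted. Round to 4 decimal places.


Fitted value at X = 11 is yhat = 9.68 + 2.09*11 = 32.6700.
Residual = 25.92 - 32.6700 = -6.7500.

-6.7500


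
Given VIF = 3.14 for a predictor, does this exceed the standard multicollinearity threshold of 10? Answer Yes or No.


Compare VIF = 3.14 to the threshold of 10.
3.14 < 10, so the answer is No.

No


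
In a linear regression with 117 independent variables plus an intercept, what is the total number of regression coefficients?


Each predictor gets one coefficient, plus one intercept.
Total parameters = 117 + 1 = 118.

118


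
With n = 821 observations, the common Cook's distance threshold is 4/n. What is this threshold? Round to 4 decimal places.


The threshold is 4/n.
4/821 = 0.0049.

0.0049


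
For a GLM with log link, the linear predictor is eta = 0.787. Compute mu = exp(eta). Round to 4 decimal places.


The inverse log link gives:
mu = exp(0.787) = 2.1968.

2.1968


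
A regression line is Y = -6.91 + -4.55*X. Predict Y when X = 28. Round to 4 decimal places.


Plug X = 28 into Y = -6.91 + -4.55*X:
Y = -6.91 + -127.4000 = -134.3100.

-134.3100


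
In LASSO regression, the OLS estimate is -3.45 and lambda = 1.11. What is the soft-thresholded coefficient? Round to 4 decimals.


Absolute value: |-3.45| = 3.45.
Compare to lambda = 1.11.
Since |beta| > lambda, coefficient = sign(beta)*(|beta| - lambda) = -2.3400.

-2.3400


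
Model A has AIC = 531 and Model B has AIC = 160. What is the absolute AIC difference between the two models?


|AIC_A - AIC_B| = |531 - 160| = 371.
Model B is preferred (lower AIC).

371


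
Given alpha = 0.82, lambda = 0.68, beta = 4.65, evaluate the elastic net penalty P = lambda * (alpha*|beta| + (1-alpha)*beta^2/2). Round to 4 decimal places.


alpha * |beta| = 0.82 * 4.65 = 3.8130.
(1-alpha) * beta^2/2 = 0.18 * 21.6225/2 = 1.9460.
Total = 0.68 * (3.8130 + 1.9460) = 3.9161.

3.9161


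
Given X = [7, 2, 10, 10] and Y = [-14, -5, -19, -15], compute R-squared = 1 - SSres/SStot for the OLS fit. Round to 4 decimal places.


Fit the OLS line: b0 = -2.4386, b1 = -1.4912.
SSres = 9.6842.
SStot = 104.7500.
R^2 = 1 - 9.6842/104.7500 = 0.9075.

0.9075


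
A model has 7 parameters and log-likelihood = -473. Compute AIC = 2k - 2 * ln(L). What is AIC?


AIC = 2*7 - 2*(-473).
= 14 + 946 = 960.

960


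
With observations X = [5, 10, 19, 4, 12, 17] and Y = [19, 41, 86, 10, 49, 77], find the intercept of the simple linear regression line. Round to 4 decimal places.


Compute b1 = 4.9616 from the OLS formula.
With xbar = 11.1667 and ybar = 47.0000, the intercept is:
b0 = 47.0000 - 4.9616 * 11.1667 = -8.4050.

-8.4050


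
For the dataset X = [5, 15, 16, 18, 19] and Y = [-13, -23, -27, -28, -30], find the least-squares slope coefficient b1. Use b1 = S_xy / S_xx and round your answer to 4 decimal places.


The sample means are xbar = 14.6000 and ybar = -24.2000.
Compute S_xx = 125.2000 and S_xy = -149.4000.
Slope b1 = S_xy / S_xx = -149.4000 / 125.2000 = -1.1933.

-1.1933


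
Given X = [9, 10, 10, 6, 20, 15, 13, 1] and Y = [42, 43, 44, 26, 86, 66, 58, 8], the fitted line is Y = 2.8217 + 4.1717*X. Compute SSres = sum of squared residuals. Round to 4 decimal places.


Predicted values from Y = 2.8217 + 4.1717*X.
Residuals: [1.6330, -1.5387, -0.5387, -1.8519, -0.2557, 0.6028, 0.9462, 1.0066].
SSres = 11.0913.

11.0913


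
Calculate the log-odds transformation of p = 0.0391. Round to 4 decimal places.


The odds are p/(1-p) = 0.0391 / 0.9609 = 0.0407.
logit(p) = ln(0.0407) = -3.2017.

-3.2017


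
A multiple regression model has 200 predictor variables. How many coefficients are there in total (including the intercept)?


Each predictor gets one coefficient, plus one intercept.
Total parameters = 200 + 1 = 201.

201


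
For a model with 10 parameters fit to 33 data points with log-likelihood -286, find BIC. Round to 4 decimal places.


Compute k*ln(n) = 10*ln(33) = 10*3.496508 = 34.965080.
Then -2*loglik = 572.
BIC = 34.965080 + 572 = 606.965080, which rounds to 606.9651.

606.9651


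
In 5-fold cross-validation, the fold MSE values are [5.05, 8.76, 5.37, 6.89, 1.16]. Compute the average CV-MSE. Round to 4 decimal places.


Add all fold MSEs: 27.2300.
Divide by k = 5: 27.2300/5 = 5.4460.

5.4460


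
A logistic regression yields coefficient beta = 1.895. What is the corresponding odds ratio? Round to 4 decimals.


The odds ratio is computed as:
OR = e^(1.895) = 6.6525.

6.6525


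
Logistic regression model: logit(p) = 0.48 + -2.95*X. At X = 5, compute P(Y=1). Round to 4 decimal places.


Compute z = 0.48 + (-2.95)(5) = -14.2700.
exp(-z) = 1575368.8606.
P = 1/(1 + 1575368.8606) = 0.0000.

0.0000


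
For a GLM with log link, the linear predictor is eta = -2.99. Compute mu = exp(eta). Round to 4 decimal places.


Apply the inverse link:
mu = e^-2.99 = 0.0503.

0.0503


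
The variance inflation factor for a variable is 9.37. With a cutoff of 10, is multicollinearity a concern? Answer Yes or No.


Check: VIF = 9.37 vs threshold = 10.
Since 9.37 < 10, the answer is No.

No


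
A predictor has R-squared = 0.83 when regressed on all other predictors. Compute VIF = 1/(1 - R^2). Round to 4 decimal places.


Using VIF = 1/(1 - R^2_j):
1 - 0.83 = 0.17.
VIF = 5.8824.

5.8824


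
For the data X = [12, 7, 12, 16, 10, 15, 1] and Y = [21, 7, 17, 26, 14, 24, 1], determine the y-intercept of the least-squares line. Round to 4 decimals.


First find the slope: b1 = 1.7428.
Means: xbar = 10.4286, ybar = 15.7143.
b0 = ybar - b1 * xbar = 15.7143 - 1.7428 * 10.4286 = -2.4601.

-2.4601


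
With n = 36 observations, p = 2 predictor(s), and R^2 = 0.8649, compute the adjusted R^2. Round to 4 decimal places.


Adjusted R^2 = 1 - (1 - R^2) * (n-1)/(n-p-1).
(1 - R^2) = 0.1351.
(n-1)/(n-p-1) = 35/33.
(1 - R^2) * (n-1) = 0.1351 * 35 = 4.7285.
Divide by (n-p-1): 4.7285 / 33 = 0.1433.
Adj R^2 = 1 - 0.1433 = 0.8567.

0.8567


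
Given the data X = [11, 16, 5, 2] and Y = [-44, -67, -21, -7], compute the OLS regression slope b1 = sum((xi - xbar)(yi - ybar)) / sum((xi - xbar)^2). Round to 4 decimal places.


The sample means are xbar = 8.5000 and ybar = -34.7500.
Compute S_xx = 117.0000 and S_xy = -493.5000.
Slope b1 = S_xy / S_xx = -493.5000 / 117.0000 = -4.2179.

-4.2179


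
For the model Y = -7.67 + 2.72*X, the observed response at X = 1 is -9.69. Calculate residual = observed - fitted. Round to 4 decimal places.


Compute yhat = -7.67 + (2.72)(1) = -4.9500.
Residual = actual - predicted = -9.69 - -4.9500 = -4.7400.

-4.7400


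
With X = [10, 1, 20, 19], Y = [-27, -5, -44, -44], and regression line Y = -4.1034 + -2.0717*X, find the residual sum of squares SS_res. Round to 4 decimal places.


Compute predicted values, then residuals = yi - yhat_i.
Residuals: [-2.1796, 1.1751, 1.5374, -0.5343].
SSres = sum(residual^2) = 8.7806.

8.7806


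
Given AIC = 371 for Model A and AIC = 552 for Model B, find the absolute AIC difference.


|AIC_A - AIC_B| = |371 - 552| = 181.
Model A is preferred (lower AIC).

181


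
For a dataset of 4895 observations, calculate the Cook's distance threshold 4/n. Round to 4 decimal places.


Cook's distance cutoff = 4/n = 4/4895.
= 0.0008.

0.0008


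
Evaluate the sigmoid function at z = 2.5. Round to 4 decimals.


First, exp(-2.5000) = 0.0821.
Then sigma(z) = 1/(1 + 0.0821) = 0.9241.

0.9241


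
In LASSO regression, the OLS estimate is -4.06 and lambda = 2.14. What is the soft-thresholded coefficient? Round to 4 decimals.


|beta_OLS| = 4.06.
lambda = 2.14.
Since |beta| > lambda, coefficient = sign(beta)*(|beta| - lambda) = -1.9200.
Result = -1.9200.

-1.9200


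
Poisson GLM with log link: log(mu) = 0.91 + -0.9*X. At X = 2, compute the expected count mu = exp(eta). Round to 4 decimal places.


eta = 0.91 + -0.9 * 2 = -0.8900.
mu = exp(-0.8900) = 0.4107.

0.4107


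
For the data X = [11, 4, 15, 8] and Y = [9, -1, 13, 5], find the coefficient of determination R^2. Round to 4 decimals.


Fit the OLS line: b0 = -5.6308, b1 = 1.2769.
SSres = 1.0154.
SStot = 107.0000.
R^2 = 1 - 1.0154/107.0000 = 0.9905.

0.9905


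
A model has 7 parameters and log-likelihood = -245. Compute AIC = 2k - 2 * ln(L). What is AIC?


Compute:
2k = 2*7 = 14.
-2*loglik = -2*(-245) = 490.
AIC = 14 + 490 = 504.

504


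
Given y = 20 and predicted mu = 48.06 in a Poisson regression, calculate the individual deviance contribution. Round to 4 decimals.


First: ln(20/48.06) = -0.876718.
Then: 20 * -0.876718 = -17.534360.
y - mu = 20 - 48.06 = -28.06.
D = 2(-17.534360 - -28.06) = 21.051280, which rounds to 21.0513.

21.0513


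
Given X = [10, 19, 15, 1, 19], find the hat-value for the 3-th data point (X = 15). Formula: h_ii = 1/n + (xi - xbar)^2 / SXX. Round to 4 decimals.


n = 5, xbar = 12.8000.
SXX = sum((xi - xbar)^2) = 228.8000.
h = 1/5 + (15 - 12.8000)^2 / 228.8000 = 0.2212.

0.2212


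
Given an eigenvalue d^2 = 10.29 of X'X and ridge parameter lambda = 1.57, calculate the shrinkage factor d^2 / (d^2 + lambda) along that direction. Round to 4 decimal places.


Denominator = d^2 + lambda = 10.29 + 1.57 = 11.8600.
Shrinkage = 10.29 / 11.8600 = 0.8676.

0.8676


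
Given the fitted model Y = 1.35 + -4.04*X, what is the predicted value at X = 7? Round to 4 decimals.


Substitute X = 7 into the equation:
Y = 1.35 + -4.04 * 7 = 1.35 + -28.2800 = -26.9300.

-26.9300


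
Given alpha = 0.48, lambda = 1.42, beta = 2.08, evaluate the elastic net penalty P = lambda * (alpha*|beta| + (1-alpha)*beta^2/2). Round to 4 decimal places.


Compute:
L1 = 0.48 * 2.08 = 0.9984.
L2 = 0.52 * 2.08^2 / 2 = 1.1249.
Penalty = 1.42 * (0.9984 + 1.1249) = 3.0150.

3.0150


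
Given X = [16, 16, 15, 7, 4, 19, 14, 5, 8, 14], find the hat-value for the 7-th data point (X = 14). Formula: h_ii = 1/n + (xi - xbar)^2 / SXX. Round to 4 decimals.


Compute xbar = 11.8000 with n = 10 observations.
SXX = 251.6000.
Leverage = 1/10 + (14 - 11.8000)^2/251.6000 = 0.1192.

0.1192


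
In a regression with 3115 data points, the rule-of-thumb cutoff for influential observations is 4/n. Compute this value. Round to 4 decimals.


Using the rule of thumb:
Threshold = 4 / 3115 = 0.0013.

0.0013


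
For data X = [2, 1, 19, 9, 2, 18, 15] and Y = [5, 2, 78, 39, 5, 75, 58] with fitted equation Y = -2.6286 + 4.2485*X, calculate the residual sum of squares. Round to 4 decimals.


For each point, residual = actual - predicted.
Residuals: [-0.8684, 0.3801, -0.0929, 3.3921, -0.8684, 1.1556, -3.0989].
Sum of squared residuals = 24.1063.

24.1063


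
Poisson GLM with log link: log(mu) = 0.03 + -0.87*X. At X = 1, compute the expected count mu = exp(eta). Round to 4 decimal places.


Compute eta = 0.03 + -0.87 * 1 = -0.8400.
Apply inverse link: mu = e^-0.8400 = 0.4317.

0.4317


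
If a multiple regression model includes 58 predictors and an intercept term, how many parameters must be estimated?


Total coefficients = number of predictors + 1 (for the intercept).
= 58 + 1 = 59.

59


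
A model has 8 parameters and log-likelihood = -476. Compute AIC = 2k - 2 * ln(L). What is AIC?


AIC = 2*8 - 2*(-476).
= 16 + 952 = 968.

968


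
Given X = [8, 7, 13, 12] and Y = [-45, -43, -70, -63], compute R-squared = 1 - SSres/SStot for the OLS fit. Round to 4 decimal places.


After computing the OLS fit (b0=-10.2500, b1=-4.5000):
SSres = 6.2500, SStot = 532.7500.
R^2 = 1 - 6.2500/532.7500 = 0.9883.

0.9883


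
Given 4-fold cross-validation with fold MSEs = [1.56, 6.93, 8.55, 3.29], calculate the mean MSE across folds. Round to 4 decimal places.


Sum of fold MSEs = 20.3300.
Average = 20.3300 / 4 = 5.0825.

5.0825


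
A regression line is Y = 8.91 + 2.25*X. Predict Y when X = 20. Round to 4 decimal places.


Plug X = 20 into Y = 8.91 + 2.25*X:
Y = 8.91 + 45.0000 = 53.9100.

53.9100


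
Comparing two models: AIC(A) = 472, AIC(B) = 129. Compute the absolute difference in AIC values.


|AIC_A - AIC_B| = |472 - 129| = 343.
Model B is preferred (lower AIC).

343


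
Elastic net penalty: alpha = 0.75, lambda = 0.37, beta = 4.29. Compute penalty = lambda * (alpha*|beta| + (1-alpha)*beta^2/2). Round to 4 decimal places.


alpha * |beta| = 0.75 * 4.29 = 3.2175.
(1-alpha) * beta^2/2 = 0.25 * 18.4041/2 = 2.3005.
Total = 0.37 * (3.2175 + 2.3005) = 2.0417.

2.0417


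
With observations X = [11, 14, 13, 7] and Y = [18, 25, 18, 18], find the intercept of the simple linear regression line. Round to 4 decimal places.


The slope is b1 = 0.6696.
Sample means are xbar = 11.2500 and ybar = 19.7500.
Intercept: b0 = 19.7500 - (0.6696)(11.2500) = 12.2174.

12.2174


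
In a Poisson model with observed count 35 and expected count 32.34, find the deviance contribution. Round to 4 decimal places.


y/mu = 35/32.34 = 1.082251 (approx.), and ln(35/32.34) = 0.079043.
y * ln(y/mu) = 35 * 0.079043 = 2.766505.
y - mu = 2.66.
D = 2 * (2.766505 - 2.66) = 0.213010, which rounds to 0.2130.

0.2130


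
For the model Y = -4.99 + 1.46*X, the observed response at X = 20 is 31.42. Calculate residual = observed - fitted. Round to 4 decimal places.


Fitted value at X = 20 is yhat = -4.99 + 1.46*20 = 24.2100.
Residual = 31.42 - 24.2100 = 7.2100.

7.2100


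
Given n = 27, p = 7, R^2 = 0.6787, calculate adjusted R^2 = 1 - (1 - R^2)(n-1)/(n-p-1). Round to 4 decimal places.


Adjusted R^2 = 1 - (1 - R^2) * (n-1)/(n-p-1).
(1 - R^2) = 0.3213.
(n-1)/(n-p-1) = 26/19.
(1 - R^2) * (n-1) = 0.3213 * 26 = 8.3538.
Divide by (n-p-1): 8.3538 / 19 = 0.4397.
Adj R^2 = 1 - 0.4397 = 0.5603.

0.5603


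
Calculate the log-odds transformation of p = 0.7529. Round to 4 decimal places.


1 - p = 0.2471.
p/(1-p) = 3.0469.
logit = ln(3.0469) = 1.1141.

1.1141


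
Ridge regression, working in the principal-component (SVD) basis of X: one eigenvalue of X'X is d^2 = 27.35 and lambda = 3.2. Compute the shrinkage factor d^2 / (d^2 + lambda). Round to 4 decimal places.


Denominator = d^2 + lambda = 27.35 + 3.2 = 30.5500.
Shrinkage = 27.35 / 30.5500 = 0.8953.

0.8953


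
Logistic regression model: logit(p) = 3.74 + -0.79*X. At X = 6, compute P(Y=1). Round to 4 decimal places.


Compute z = 3.74 + (-0.79)(6) = -1.0000.
exp(-z) = 2.7183.
P = 1/(1 + 2.7183) = 0.2689.

0.2689


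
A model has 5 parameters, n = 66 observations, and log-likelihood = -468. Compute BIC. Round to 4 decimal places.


ln(66) = 4.189655.
k * ln(n) = 5 * 4.189655 = 20.948275.
-2L = 936.
BIC = 20.948275 + 936 = 956.948275, which rounds to 956.9483.

956.9483


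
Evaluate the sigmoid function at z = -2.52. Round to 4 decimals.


Compute exp(2.5200) = 12.4286.
Sigmoid = 1 / (1 + 12.4286) = 1 / 13.4286 = 0.0745.

0.0745


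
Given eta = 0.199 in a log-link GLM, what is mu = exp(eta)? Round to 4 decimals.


mu = exp(eta) = exp(0.199).
= 1.2202.

1.2202


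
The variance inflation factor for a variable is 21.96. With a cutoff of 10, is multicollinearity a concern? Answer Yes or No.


The threshold is 10.
VIF = 21.96 is >= 10.
Multicollinearity indication: Yes.

Yes


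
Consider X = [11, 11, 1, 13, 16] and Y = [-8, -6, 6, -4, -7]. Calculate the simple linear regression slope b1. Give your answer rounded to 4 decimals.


First compute the means: xbar = 10.4000, ybar = -3.8000.
Then S_xx = sum((xi - xbar)^2) = 127.2000.
S_xy = sum((xi - xbar)(yi - ybar)) = -114.4000.
b1 = S_xy / S_xx = -114.4000 / 127.2000 = -0.8994.

-0.8994


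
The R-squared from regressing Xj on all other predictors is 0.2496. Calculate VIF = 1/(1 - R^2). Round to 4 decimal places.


Using VIF = 1/(1 - R^2_j):
1 - 0.2496 = 0.7504.
VIF = 1.3326.

1.3326


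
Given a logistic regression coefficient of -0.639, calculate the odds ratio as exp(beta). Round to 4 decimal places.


exp(-0.639) = 0.5278.
So the odds ratio is 0.5278.

0.5278


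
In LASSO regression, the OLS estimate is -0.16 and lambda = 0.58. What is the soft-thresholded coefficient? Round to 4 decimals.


|beta_OLS| = 0.16.
lambda = 0.58.
Since |beta| <= lambda, the coefficient is set to 0.
Result = 0.0000.

0.0000


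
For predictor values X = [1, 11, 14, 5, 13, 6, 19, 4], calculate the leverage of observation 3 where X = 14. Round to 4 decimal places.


Compute xbar = 9.1250 with n = 8 observations.
SXX = 258.8750.
Leverage = 1/8 + (14 - 9.1250)^2/258.8750 = 0.2168.

0.2168


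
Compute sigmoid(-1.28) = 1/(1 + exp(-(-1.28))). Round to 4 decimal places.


Compute exp(1.2800) = 3.5966.
Sigmoid = 1 / (1 + 3.5966) = 1 / 4.5966 = 0.2176.

0.2176


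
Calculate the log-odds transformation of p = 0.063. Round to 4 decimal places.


Compute the odds: 0.063/0.937 = 0.0672.
Take the natural log: ln(0.0672) = -2.6995.

-2.6995


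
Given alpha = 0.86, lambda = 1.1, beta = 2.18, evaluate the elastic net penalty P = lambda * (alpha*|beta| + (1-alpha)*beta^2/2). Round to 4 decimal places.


alpha * |beta| = 0.86 * 2.18 = 1.8748.
(1-alpha) * beta^2/2 = 0.14 * 4.7524/2 = 0.3327.
Total = 1.1 * (1.8748 + 0.3327) = 2.4282.

2.4282


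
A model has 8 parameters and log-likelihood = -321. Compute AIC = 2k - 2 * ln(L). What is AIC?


AIC = 2*8 - 2*(-321).
= 16 + 642 = 658.

658


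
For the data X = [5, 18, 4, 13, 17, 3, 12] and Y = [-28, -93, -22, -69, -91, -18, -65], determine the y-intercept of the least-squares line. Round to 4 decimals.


Compute b1 = -5.1383 from the OLS formula.
With xbar = 10.2857 and ybar = -55.1429, the intercept is:
b0 = -55.1429 - -5.1383 * 10.2857 = -2.2913.

-2.2913


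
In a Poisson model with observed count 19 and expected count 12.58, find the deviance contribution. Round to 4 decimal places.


Compute y*ln(y/mu) = 19*ln(19/12.58) = 19*0.412331 = 7.834289.
y - mu = 6.42.
D = 2*(7.834289 - (6.42)) = 2.828578, which rounds to 2.8286.

2.8286


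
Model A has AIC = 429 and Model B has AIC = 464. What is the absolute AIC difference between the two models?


Absolute difference = |429 - 464| = 35.
The model with lower AIC (A) is preferred.

35


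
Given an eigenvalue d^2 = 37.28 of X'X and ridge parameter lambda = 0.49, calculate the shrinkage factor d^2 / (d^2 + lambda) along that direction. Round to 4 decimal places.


Compute the denominator: 37.28 + 0.49 = 37.7700.
Shrinkage factor = 37.28 / 37.7700 = 0.9870.

0.9870


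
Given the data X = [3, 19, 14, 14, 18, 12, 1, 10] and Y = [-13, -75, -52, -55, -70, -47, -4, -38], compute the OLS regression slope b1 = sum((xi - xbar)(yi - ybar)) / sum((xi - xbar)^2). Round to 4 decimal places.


Calculate xbar = 11.3750, ybar = -44.2500.
S_xx = 295.8750, S_xy = -1143.2500.
Using b1 = S_xy / S_xx = -1143.2500 / 295.8750, we get b1 = -3.8640.

-3.8640


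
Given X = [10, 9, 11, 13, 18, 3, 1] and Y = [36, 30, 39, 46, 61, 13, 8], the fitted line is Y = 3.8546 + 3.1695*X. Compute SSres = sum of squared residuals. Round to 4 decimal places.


Compute predicted values, then residuals = yi - yhat_i.
Residuals: [0.4504, -2.3801, 0.2809, 0.9419, 0.0944, -0.3631, 0.9759].
SSres = sum(residual^2) = 7.9270.

7.9270


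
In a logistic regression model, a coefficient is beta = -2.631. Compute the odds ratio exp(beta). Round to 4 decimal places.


Odds ratio = exp(beta) = exp(-2.631).
= 0.0720.

0.0720


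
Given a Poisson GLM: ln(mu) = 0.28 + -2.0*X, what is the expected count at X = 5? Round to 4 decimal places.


eta = 0.28 + -2.0 * 5 = -9.7200.
mu = exp(-9.7200) = 0.0001.

0.0001


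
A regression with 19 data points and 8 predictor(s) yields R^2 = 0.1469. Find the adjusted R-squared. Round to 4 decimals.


Using the formula:
(1 - 0.1469) = 0.8531.
Multiply by 18/10: 0.8531 * 18 = 15.3558, then 15.3558 / 10 = 1.5356.
Adj R^2 = 1 - 1.5356 = -0.5356.

-0.5356


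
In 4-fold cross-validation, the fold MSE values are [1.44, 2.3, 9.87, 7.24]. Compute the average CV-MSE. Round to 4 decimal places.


Sum of fold MSEs = 20.8500.
Average = 20.8500 / 4 = 5.2125.

5.2125


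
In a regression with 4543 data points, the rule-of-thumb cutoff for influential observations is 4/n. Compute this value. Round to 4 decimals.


The threshold is 4/n.
4/4543 = 0.0009.

0.0009


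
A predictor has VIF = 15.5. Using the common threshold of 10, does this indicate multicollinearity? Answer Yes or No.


Compare VIF = 15.5 to the threshold of 10.
15.5 >= 10, so the answer is Yes.

Yes


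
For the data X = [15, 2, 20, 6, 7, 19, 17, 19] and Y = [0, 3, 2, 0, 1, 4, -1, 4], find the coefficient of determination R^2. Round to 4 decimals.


The fitted line is Y = 0.9676 + 0.0501*X.
SSres = 25.0047, SStot = 25.8750.
R^2 = 1 - SSres/SStot = 0.0336.

0.0336


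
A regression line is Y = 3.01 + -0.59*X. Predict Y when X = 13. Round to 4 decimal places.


Plug X = 13 into Y = 3.01 + -0.59*X:
Y = 3.01 + -7.6700 = -4.6600.

-4.6600


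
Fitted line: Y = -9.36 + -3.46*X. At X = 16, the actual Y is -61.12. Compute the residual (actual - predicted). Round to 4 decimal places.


Compute yhat = -9.36 + (-3.46)(16) = -64.7200.
Residual = actual - predicted = -61.12 - -64.7200 = 3.6000.

3.6000


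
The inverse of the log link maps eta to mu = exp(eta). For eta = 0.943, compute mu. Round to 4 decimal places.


The inverse log link gives:
mu = exp(0.943) = 2.5677.

2.5677


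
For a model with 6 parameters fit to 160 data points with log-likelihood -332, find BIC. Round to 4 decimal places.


Compute k*ln(n) = 6*ln(160) = 6*5.075174 = 30.451044.
Then -2*loglik = 664.
BIC = 30.451044 + 664 = 694.451044, which rounds to 694.4510.

694.4510


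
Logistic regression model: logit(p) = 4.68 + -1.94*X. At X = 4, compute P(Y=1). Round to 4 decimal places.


z = 4.68 + -1.94 * 4 = -3.0800.
Sigmoid: P = 1 / (1 + exp(3.0800)) = 0.0439.

0.0439


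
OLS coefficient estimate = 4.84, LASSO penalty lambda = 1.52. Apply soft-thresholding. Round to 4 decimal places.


Check: |4.84| = 4.84 vs lambda = 1.52.
Since |beta| > lambda, coefficient = sign(beta)*(|beta| - lambda) = 3.3200.
Soft-thresholded coefficient = 3.3200.

3.3200


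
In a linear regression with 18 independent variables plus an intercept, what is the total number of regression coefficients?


Each predictor gets one coefficient, plus one intercept.
Total parameters = 18 + 1 = 19.

19


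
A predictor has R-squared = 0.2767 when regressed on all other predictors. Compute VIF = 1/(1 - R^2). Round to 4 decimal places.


VIF = 1 / (1 - 0.2767).
= 1 / 0.7233 = 1.3826.

1.3826


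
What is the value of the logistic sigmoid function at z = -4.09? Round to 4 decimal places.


exp(4.0900) = 59.7399.
1 + exp(-z) = 60.7399.
sigmoid = 1/60.7399 = 0.0165.

0.0165


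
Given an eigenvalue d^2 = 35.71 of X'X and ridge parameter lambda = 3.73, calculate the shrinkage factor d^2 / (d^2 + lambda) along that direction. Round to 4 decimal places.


Compute the denominator: 35.71 + 3.73 = 39.4400.
Shrinkage factor = 35.71 / 39.4400 = 0.9054.

0.9054


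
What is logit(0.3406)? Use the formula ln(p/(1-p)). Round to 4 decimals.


Compute the odds: 0.3406/0.6594 = 0.5165.
Take the natural log: ln(0.5165) = -0.6606.

-0.6606


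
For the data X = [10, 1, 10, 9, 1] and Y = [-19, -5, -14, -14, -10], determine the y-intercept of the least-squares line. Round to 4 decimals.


The slope is b1 = -0.9537.
Sample means are xbar = 6.2000 and ybar = -12.4000.
Intercept: b0 = -12.4000 - (-0.9537)(6.2000) = -6.4868.

-6.4868


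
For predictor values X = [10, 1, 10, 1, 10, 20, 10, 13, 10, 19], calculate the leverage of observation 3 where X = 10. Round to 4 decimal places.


Compute xbar = 10.4000 with n = 10 observations.
SXX = 350.4000.
Leverage = 1/10 + (10 - 10.4000)^2/350.4000 = 0.1005.

0.1005


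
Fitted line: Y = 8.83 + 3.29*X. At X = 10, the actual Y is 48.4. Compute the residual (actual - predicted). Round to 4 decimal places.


Fitted value at X = 10 is yhat = 8.83 + 3.29*10 = 41.7300.
Residual = 48.4 - 41.7300 = 6.6700.

6.6700


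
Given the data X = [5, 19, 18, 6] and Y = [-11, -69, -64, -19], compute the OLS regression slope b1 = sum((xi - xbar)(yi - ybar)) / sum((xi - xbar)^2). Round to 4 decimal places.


The sample means are xbar = 12.0000 and ybar = -40.7500.
Compute S_xx = 170.0000 and S_xy = -676.0000.
Slope b1 = S_xy / S_xx = -676.0000 / 170.0000 = -3.9765.

-3.9765


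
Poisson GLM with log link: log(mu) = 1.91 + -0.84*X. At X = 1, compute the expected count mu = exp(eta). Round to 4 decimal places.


Linear predictor: eta = 1.91 + (-0.84)(1) = 1.0700.
Expected count: mu = exp(1.0700) = 2.9154.

2.9154


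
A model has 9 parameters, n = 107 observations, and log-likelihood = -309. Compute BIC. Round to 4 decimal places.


ln(107) = 4.672829.
k * ln(n) = 9 * 4.672829 = 42.055461.
-2L = 618.
BIC = 42.055461 + 618 = 660.055461, which rounds to 660.0555.

660.0555


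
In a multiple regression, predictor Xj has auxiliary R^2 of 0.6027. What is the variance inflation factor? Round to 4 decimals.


Using VIF = 1/(1 - R^2_j):
1 - 0.6027 = 0.3973.
VIF = 2.5170.

2.5170


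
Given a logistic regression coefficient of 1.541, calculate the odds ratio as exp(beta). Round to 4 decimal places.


Odds ratio = exp(beta) = exp(1.541).
= 4.6693.

4.6693
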